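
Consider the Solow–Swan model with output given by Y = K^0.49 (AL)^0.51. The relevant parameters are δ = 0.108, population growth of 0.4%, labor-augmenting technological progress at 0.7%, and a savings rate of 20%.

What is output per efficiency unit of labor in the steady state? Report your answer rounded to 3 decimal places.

y* ≈ 1.647

Steady state requires s·f(k) = (n + g + δ)·k, i.e. s·k^α = (n + g + δ)·k.
Rearranging, k^(1−α) = s / (n + g + δ).
k^0.51 = 0.20 / (0.004 + 0.007 + 0.108) = 0.20 / 0.119 = 1.6807
k* = 1.6807^(1/0.51) ≈ 2.7678
y* = (k*)^α = 2.7678^0.49 ≈ 1.6468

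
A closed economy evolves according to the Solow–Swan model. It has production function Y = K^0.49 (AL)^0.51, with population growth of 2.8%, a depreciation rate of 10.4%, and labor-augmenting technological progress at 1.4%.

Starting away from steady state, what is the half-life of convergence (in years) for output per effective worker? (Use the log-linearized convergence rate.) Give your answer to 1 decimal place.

half-life ≈ 9.3 years

Near the steady state the convergence rate is λ = (1 − α)(n + g + δ).
λ = (1 − 0.49) × 0.146 = 0.51 × 0.146 = 0.07446
Half-life = ln 2 / λ = 0.6931 / 0.07446 ≈ 9.31 years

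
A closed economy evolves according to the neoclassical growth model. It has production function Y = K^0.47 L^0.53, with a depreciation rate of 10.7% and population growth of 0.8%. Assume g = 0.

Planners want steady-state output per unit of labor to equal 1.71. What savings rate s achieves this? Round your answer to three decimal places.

s ≈ 0.211

In steady state, investment equals break-even investment: s·k^α = (n + δ)·k.
Since y* = [s/(n + δ)]^(α/(1−α)), we have s/(n + δ) = (y*)^((1−α)/α) = 1.71^1.1277 = 1.8313.
Therefore s = 1.8313 × (n + δ) = 1.8313 × 0.115 = 0.2106.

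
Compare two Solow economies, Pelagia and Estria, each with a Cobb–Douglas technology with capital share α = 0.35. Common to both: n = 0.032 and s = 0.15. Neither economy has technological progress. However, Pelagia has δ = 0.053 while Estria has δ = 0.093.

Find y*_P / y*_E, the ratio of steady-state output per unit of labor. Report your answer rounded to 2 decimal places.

ratio ≈ 1.23

Steady-state y* = [s/(n + δ)]^(α/(1−α)), so the ratio is [ (s_P/(n + δ)_P) / (s_E/(n + δ)_E) ]^0.5385.
s_P/(n + δ)_P = 0.15/0.085 = 1.7647; s_E/(n + δ)_E = 0.15/0.125 = 1.2000.
Ratio = (1.7647/1.2000)^0.5385 = 1.4706^0.5385 ≈ 1.2308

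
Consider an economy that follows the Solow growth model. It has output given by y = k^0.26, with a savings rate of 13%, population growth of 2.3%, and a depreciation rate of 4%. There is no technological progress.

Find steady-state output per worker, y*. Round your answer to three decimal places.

y* ≈ 1.290

Steady state requires s·f(k) = (n + δ)·k, i.e. s·k^α = (n + δ)·k.
Rearranging, k^(1−α) = s / (n + δ).
k^0.74 = 0.13 / (0.023 + 0.040) = 0.13 / 0.063 = 2.0635
k* = 2.0635^(1/0.74) ≈ 2.6616
y* = (k*)^α = 2.6616^0.26 ≈ 1.2898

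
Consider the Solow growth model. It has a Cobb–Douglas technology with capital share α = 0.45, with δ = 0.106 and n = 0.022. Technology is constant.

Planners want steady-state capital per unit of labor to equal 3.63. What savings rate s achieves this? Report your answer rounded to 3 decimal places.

Steady state requires s·f(k) = (n + δ)·k, i.e. s·k^α = (n + δ)·k.
So s / (n + δ) = (k*)^(1−α) = 3.63^0.55 = 2.0321.
Therefore s = 2.0321 × (n + δ) = 2.0321 × 0.128 = 0.2601.

s ≈ 0.260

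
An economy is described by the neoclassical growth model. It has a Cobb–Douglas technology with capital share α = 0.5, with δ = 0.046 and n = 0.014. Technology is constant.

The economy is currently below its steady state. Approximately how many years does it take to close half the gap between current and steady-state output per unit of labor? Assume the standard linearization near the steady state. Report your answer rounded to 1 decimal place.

t_½ ≈ 23.1 years

Near the steady state the convergence rate is λ = (1 − α)(n + δ).
λ = (1 − 0.5) × 0.060 = 0.5 × 0.060 = 0.0300
Half-life = ln 2 / λ = 0.6931 / 0.0300 ≈ 23.10 years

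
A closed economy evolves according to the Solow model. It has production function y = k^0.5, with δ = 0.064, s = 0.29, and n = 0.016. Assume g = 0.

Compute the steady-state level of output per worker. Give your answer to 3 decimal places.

y* ≈ 3.625

At the steady state, Δk = 0, so s·k^α = (n + δ)·k.
Rearranging, k^(1−α) = s / (n + δ).
k^0.5 = 0.29 / (0.016 + 0.064) = 0.29 / 0.080 = 3.6250
k* = 3.6250^(1/0.5) ≈ 13.1406
y* = (k*)^α = 13.1406^0.5 ≈ 3.6250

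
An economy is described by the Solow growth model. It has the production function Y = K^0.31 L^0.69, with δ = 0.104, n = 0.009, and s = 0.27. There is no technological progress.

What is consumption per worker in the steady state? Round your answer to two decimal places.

In steady state, investment equals break-even investment: s·k^α = (n + δ)·k.
Dividing both sides by k: k^(1−α) = s / (n + δ).
k^0.69 = 0.27 / (0.009 + 0.104) = 0.27 / 0.113 = 2.3894
k* = 2.3894^(1/0.69) ≈ 3.5338
y* = (k*)^α = 3.5338^0.31 ≈ 1.4790
c* = (1 − s)·y* = (1 − 0.27) × 1.4790 ≈ 1.0797

c* ≈ 1.08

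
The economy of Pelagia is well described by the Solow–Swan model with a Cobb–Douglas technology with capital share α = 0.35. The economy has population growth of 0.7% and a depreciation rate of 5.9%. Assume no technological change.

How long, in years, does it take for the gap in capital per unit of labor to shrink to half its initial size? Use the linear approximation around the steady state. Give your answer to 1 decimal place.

t_½ ≈ 16.2 years

Near the steady state the convergence rate is λ = (1 − α)(n + δ).
λ = (1 − 0.35) × 0.066 = 0.65 × 0.066 = 0.0429
Half-life = ln 2 / λ = 0.6931 / 0.0429 ≈ 16.16 years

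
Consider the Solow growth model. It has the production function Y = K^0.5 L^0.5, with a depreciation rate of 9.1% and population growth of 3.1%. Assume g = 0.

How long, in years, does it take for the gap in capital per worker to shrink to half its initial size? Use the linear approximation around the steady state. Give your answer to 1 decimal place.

t_½ ≈ 11.4 years

Near the steady state the convergence rate is λ = (1 − α)(n + δ).
λ = (1 − 0.5) × 0.122 = 0.5 × 0.122 = 0.0610
Half-life = ln 2 / λ = 0.6931 / 0.0610 ≈ 11.36 years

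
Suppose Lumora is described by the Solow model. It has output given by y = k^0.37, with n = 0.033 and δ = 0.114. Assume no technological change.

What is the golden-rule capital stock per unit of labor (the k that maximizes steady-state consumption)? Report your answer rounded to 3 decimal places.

The golden rule sets f'(k) = n + δ, i.e. α·k^(α−1) = n + δ.
So k^(1−α) = α / (n + δ) = 0.37 / 0.147 = 2.5170.
k_gold = 2.5170^(1/0.63) ≈ 4.3284

k_gold ≈ 4.328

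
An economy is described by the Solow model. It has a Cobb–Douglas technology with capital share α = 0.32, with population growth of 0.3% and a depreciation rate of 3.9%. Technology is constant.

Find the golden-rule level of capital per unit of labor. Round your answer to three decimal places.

k_gold ≈ 19.811

The golden rule sets f'(k) = n + δ, i.e. α·k^(α−1) = n + δ.
So k^(1−α) = α / (n + δ) = 0.32 / 0.042 = 7.6190.
k_gold = 7.6190^(1/0.68) ≈ 19.8111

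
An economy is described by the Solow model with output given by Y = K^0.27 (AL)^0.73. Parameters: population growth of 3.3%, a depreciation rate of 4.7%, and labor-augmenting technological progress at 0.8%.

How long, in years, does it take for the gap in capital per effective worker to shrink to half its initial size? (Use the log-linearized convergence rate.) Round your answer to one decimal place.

t_½ ≈ 10.8 years

Near the steady state the convergence rate is λ = (1 − α)(n + g + δ).
λ = (1 − 0.27) × 0.088 = 0.73 × 0.088 = 0.06424
Half-life = ln 2 / λ = 0.6931 / 0.06424 ≈ 10.79 years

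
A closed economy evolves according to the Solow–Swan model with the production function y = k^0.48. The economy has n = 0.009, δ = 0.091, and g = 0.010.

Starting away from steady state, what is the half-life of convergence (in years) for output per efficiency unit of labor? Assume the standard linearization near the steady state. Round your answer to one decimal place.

Near the steady state the convergence rate is λ = (1 − α)(n + g + δ).
λ = (1 − 0.48) × 0.110 = 0.52 × 0.110 = 0.0572
Half-life = ln 2 / λ = 0.6931 / 0.0572 ≈ 12.12 years

about 12.1 years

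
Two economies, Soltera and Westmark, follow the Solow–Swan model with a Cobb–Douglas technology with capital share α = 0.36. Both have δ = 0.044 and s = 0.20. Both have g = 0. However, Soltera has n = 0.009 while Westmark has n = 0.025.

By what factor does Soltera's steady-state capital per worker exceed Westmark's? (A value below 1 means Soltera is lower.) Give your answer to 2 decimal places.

k*_S / k*_W ≈ 1.51

Steady-state k* = [s/(n + δ)]^(1/(1−α)), so the ratio is [ (s_S/(n + δ)_S) / (s_W/(n + δ)_W) ]^1.5625.
s_S/(n + δ)_S = 0.20/0.053 = 3.7736; s_W/(n + δ)_W = 0.20/0.069 = 2.8986.
Ratio = (3.7736/2.8986)^1.5625 = 1.3019^1.5625 ≈ 1.5102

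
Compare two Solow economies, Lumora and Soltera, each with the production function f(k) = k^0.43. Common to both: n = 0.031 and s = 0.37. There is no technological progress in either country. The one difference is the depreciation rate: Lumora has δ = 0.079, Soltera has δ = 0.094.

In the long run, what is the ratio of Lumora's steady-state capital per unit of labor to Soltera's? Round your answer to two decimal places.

Steady-state k* = [s/(n + δ)]^(1/(1−α)), so the ratio is [ (s_L/(n + δ)_L) / (s_S/(n + δ)_S) ]^1.7544.
s_L/(n + δ)_L = 0.37/0.110 = 3.3636; s_S/(n + δ)_S = 0.37/0.125 = 2.9600.
Ratio = (3.3636/2.9600)^1.7544 = 1.1364^1.7544 ≈ 1.2515

k*_L / k*_S ≈ 1.25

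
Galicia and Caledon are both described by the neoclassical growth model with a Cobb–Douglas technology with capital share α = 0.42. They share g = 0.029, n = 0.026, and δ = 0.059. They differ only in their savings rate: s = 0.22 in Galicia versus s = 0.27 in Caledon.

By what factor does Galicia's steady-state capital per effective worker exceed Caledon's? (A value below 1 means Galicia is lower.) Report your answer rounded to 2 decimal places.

k*_G / k*_C ≈ 0.70

Steady-state k* = [s/(n + g + δ)]^(1/(1−α)), so the ratio is [ (s_G/(n + g + δ)_G) / (s_C/(n + g + δ)_C) ]^1.7241.
s_G/(n + g + δ)_G = 0.22/0.114 = 1.9298; s_C/(n + g + δ)_C = 0.27/0.114 = 2.3684.
Ratio = (1.9298/2.3684)^1.7241 = 0.8148^1.7241 ≈ 0.7025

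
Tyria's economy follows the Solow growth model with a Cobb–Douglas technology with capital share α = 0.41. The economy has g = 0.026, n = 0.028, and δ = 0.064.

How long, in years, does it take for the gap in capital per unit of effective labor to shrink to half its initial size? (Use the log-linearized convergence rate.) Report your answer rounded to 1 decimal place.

Near the steady state the convergence rate is λ = (1 − α)(n + g + δ).
λ = (1 − 0.41) × 0.118 = 0.59 × 0.118 = 0.06962
Half-life = ln 2 / λ = 0.6931 / 0.06962 ≈ 9.96 years

t_½ ≈ 10.0 years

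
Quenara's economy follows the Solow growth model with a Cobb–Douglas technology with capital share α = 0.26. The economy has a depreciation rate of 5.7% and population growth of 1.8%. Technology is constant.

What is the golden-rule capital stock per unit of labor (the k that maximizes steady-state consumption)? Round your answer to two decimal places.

k_gold ≈ 5.37

The golden rule sets f'(k) = n + δ, i.e. α·k^(α−1) = n + δ.
So k^(1−α) = α / (n + δ) = 0.26 / 0.075 = 3.4667.
k_gold = 3.4667^(1/0.74) ≈ 5.3656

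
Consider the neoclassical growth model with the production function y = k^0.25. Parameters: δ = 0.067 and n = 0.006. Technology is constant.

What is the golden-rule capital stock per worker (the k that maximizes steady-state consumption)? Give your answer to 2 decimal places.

The golden rule sets f'(k) = n + δ, i.e. α·k^(α−1) = n + δ.
So k^(1−α) = α / (n + δ) = 0.25 / 0.073 = 3.4247.
k_gold = 3.4247^(1/0.75) ≈ 5.1621

k_gold ≈ 5.16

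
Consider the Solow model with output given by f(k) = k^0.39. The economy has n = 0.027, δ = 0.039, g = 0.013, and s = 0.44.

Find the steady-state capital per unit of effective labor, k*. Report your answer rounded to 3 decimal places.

In steady state, investment equals break-even investment: s·k^α = (n + g + δ)·k.
Rearranging, k^(1−α) = s / (n + g + δ).
k^0.61 = 0.44 / (0.027 + 0.013 + 0.039) = 0.44 / 0.079 = 5.5696
k* = 5.5696^(1/0.61) ≈ 16.6979

k* = 16.698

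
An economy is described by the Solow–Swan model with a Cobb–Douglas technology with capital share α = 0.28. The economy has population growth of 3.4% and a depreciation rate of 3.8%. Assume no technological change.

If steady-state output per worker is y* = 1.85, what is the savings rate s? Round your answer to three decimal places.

s ≈ 0.350

In steady state, investment equals break-even investment: s·k^α = (n + δ)·k.
Since y* = [s/(n + δ)]^(α/(1−α)), we have s/(n + δ) = (y*)^((1−α)/α) = 1.85^2.5714 = 4.8641.
Therefore s = 4.8641 × (n + δ) = 4.8641 × 0.072 = 0.3502.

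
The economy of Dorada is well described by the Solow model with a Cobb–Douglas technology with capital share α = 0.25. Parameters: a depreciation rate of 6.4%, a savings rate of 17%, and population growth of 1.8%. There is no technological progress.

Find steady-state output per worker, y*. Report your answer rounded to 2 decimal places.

In steady state, investment equals break-even investment: s·k^α = (n + δ)·k.
Dividing both sides by k: k^(1−α) = s / (n + δ).
k^0.75 = 0.17 / (0.018 + 0.064) = 0.17 / 0.082 = 2.0732
k* = 2.0732^(1/0.75) ≈ 2.6436
y* = (k*)^α = 2.6436^0.25 ≈ 1.2751

y* = 1.28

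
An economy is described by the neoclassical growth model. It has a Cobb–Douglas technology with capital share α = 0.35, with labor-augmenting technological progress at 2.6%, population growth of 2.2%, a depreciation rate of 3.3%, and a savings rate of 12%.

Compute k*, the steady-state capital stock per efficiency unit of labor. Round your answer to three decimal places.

k* ≈ 1.831

In steady state, investment equals break-even investment: s·k^α = (n + g + δ)·k.
Dividing both sides by k: k^(1−α) = s / (n + g + δ).
k^0.65 = 0.12 / (0.022 + 0.026 + 0.033) = 0.12 / 0.081 = 1.4815
k* = 1.4815^(1/0.65) ≈ 1.8307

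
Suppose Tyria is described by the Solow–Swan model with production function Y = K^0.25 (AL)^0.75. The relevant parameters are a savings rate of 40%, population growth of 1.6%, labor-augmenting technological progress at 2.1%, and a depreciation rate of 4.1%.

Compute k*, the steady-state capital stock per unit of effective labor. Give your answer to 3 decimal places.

k* = 8.843

Steady state requires s·f(k) = (n + g + δ)·k, i.e. s·k^α = (n + g + δ)·k.
Rearranging, k^(1−α) = s / (n + g + δ).
k^0.75 = 0.40 / (0.016 + 0.021 + 0.041) = 0.40 / 0.078 = 5.1282
k* = 5.1282^(1/0.75) ≈ 8.8434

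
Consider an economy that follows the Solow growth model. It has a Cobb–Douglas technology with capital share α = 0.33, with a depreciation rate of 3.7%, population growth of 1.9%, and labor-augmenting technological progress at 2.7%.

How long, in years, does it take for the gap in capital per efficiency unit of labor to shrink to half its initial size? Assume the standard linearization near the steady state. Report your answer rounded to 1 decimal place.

about 12.5 years

Near the steady state the convergence rate is λ = (1 − α)(n + g + δ).
λ = (1 − 0.33) × 0.083 = 0.67 × 0.083 = 0.05561
Half-life = ln 2 / λ = 0.6931 / 0.05561 ≈ 12.46 years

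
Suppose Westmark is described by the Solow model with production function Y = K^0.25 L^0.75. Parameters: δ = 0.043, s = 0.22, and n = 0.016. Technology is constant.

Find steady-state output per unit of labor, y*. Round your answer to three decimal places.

y* = 1.551

At the steady state, Δk = 0, so s·k^α = (n + δ)·k.
Rearranging, k^(1−α) = s / (n + δ).
k^0.75 = 0.22 / (0.016 + 0.043) = 0.22 / 0.059 = 3.7288
k* = 3.7288^(1/0.75) ≈ 5.7822
y* = (k*)^α = 5.7822^0.25 ≈ 1.5507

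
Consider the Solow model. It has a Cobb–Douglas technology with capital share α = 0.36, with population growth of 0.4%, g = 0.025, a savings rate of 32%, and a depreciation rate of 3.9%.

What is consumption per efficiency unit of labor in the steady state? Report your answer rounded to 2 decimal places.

At the steady state, Δk = 0, so s·k^α = (n + g + δ)·k.
Rearranging, k^(1−α) = s / (n + g + δ).
k^0.64 = 0.32 / (0.004 + 0.025 + 0.039) = 0.32 / 0.068 = 4.7059
k* = 4.7059^(1/0.64) ≈ 11.2462
y* = (k*)^α = 11.2462^0.36 ≈ 2.3898
c* = (1 − s)·y* = (1 − 0.32) × 2.3898 ≈ 1.6251

c* = 1.63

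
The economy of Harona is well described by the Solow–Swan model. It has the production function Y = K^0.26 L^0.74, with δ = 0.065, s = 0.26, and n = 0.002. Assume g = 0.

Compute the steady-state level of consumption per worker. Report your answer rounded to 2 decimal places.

In steady state, investment equals break-even investment: s·k^α = (n + δ)·k.
Rearranging, k^(1−α) = s / (n + δ).
k^0.74 = 0.26 / (0.002 + 0.065) = 0.26 / 0.067 = 3.8806
k* = 3.8806^(1/0.74) ≈ 6.2490
y* = (k*)^α = 6.2490^0.26 ≈ 1.6103
c* = (1 − s)·y* = (1 − 0.26) × 1.6103 ≈ 1.1916

c* = 1.19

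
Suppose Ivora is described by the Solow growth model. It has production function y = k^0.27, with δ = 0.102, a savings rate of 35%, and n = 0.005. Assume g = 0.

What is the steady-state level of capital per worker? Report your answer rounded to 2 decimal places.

k* ≈ 5.07

In steady state, investment equals break-even investment: s·k^α = (n + δ)·k.
Rearranging, k^(1−α) = s / (n + δ).
k^0.73 = 0.35 / (0.005 + 0.102) = 0.35 / 0.107 = 3.2710
k* = 3.2710^(1/0.73) ≈ 5.0704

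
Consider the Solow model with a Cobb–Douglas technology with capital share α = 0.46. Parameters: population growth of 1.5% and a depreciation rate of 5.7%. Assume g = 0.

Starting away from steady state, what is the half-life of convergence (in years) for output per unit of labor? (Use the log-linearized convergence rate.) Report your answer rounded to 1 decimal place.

Near the steady state the convergence rate is λ = (1 − α)(n + δ).
λ = (1 − 0.46) × 0.072 = 0.54 × 0.072 = 0.03888
Half-life = ln 2 / λ = 0.6931 / 0.03888 ≈ 17.83 years

half-life ≈ 17.8 years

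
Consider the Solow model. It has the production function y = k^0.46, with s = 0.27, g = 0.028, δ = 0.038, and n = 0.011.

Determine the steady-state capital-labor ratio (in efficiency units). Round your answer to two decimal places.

In steady state, investment equals break-even investment: s·k^α = (n + g + δ)·k.
Dividing both sides by k: k^(1−α) = s / (n + g + δ).
k^0.54 = 0.27 / (0.011 + 0.028 + 0.038) = 0.27 / 0.077 = 3.5065
k* = 3.5065^(1/0.54) ≈ 10.2100

k* ≈ 10.21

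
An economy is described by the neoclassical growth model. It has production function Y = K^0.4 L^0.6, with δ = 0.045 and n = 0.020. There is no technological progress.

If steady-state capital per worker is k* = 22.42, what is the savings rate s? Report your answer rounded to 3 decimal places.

s ≈ 0.420

In steady state, investment equals break-even investment: s·k^α = (n + δ)·k.
So s / (n + δ) = (k*)^(1−α) = 22.42^0.6 = 6.4622.
Therefore s = 6.4622 × (n + δ) = 6.4622 × 0.065 = 0.4200.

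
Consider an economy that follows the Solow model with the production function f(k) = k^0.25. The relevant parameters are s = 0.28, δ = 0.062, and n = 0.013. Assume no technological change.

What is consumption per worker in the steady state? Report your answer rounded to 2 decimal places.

c* ≈ 1.12

At the steady state, Δk = 0, so s·k^α = (n + δ)·k.
Rearranging, k^(1−α) = s / (n + δ).
k^0.75 = 0.28 / (0.013 + 0.062) = 0.28 / 0.075 = 3.7333
k* = 3.7333^(1/0.75) ≈ 5.7915
y* = (k*)^α = 5.7915^0.25 ≈ 1.5513
c* = (1 − s)·y* = (1 − 0.28) × 1.5513 ≈ 1.1169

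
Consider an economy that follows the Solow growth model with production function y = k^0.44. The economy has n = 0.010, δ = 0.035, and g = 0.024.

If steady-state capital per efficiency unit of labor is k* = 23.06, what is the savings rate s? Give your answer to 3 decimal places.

In steady state, investment equals break-even investment: s·k^α = (n + g + δ)·k.
So s / (n + g + δ) = (k*)^(1−α) = 23.06^0.56 = 5.7970.
Therefore s = 5.7970 × (n + g + δ) = 5.7970 × 0.069 = 0.4000.

s ≈ 0.400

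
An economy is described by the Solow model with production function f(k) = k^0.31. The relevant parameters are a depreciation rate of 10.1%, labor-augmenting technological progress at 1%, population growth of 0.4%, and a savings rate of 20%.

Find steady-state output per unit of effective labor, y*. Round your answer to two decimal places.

In steady state, investment equals break-even investment: s·k^α = (n + g + δ)·k.
Dividing both sides by k: k^(1−α) = s / (n + g + δ).
k^0.69 = 0.20 / (0.004 + 0.010 + 0.101) = 0.20 / 0.115 = 1.7391
k* = 1.7391^(1/0.69) ≈ 2.2300
y* = (k*)^α = 2.2300^0.31 ≈ 1.2823

y* ≈ 1.28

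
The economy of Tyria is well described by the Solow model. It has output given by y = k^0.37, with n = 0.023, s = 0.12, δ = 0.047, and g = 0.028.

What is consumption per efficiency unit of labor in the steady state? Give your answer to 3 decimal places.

In steady state, investment equals break-even investment: s·k^α = (n + g + δ)·k.
Rearranging, k^(1−α) = s / (n + g + δ).
k^0.63 = 0.12 / (0.023 + 0.028 + 0.047) = 0.12 / 0.098 = 1.2245
k* = 1.2245^(1/0.63) ≈ 1.3792
y* = (k*)^α = 1.3792^0.37 ≈ 1.1263
c* = (1 − s)·y* = (1 − 0.12) × 1.1263 ≈ 0.9911

c* = 0.991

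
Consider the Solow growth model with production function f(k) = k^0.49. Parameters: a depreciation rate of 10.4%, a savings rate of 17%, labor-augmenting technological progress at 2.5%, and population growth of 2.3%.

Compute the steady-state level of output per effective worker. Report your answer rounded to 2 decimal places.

y* ≈ 1.11

In steady state, investment equals break-even investment: s·k^α = (n + g + δ)·k.
Rearranging, k^(1−α) = s / (n + g + δ).
k^0.51 = 0.17 / (0.023 + 0.025 + 0.104) = 0.17 / 0.152 = 1.1184
k* = 1.1184^(1/0.51) ≈ 1.2453
y* = (k*)^α = 1.2453^0.49 ≈ 1.1135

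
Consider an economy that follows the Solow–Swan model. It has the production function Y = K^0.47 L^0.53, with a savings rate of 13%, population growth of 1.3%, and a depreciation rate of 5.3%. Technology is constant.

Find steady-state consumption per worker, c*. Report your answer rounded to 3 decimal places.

c* = 1.587

In steady state, investment equals break-even investment: s·k^α = (n + δ)·k.
Dividing both sides by k: k^(1−α) = s / (n + δ).
k^0.53 = 0.13 / (0.013 + 0.053) = 0.13 / 0.066 = 1.9697
k* = 1.9697^(1/0.53) ≈ 3.5931
y* = (k*)^α = 3.5931^0.47 ≈ 1.8242
c* = (1 − s)·y* = (1 − 0.13) × 1.8242 ≈ 1.5871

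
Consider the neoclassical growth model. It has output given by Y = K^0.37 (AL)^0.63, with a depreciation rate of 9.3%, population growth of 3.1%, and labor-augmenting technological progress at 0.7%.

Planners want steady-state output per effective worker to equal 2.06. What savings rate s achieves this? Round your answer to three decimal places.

s ≈ 0.448

In steady state, investment equals break-even investment: s·k^α = (n + g + δ)·k.
Since y* = [s/(n + g + δ)]^(α/(1−α)), we have s/(n + g + δ) = (y*)^((1−α)/α) = 2.06^1.7027 = 3.4231.
Therefore s = 3.4231 × (n + g + δ) = 3.4231 × 0.131 = 0.4484.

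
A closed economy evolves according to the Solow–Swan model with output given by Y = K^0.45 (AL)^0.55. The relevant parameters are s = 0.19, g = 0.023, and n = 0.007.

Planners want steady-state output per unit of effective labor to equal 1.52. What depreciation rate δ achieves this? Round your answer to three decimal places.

In steady state, investment equals break-even investment: s·k^α = (n + g + δ)·k.
Since y* = [s/(n + g + δ)]^(α/(1−α)), we have s/(n + g + δ) = (y*)^((1−α)/α) = 1.52^1.2222 = 1.6682.
Therefore n + g + δ = s / 1.6682 = 0.19 / 1.6682 = 0.1139, so δ = 0.1139 − 0.030 = 0.0839.

δ ≈ 0.084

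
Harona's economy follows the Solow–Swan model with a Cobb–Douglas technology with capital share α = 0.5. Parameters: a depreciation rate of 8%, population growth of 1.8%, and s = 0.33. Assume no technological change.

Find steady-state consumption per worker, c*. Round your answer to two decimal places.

In steady state, investment equals break-even investment: s·k^α = (n + δ)·k.
Rearranging, k^(1−α) = s / (n + δ).
k^0.5 = 0.33 / (0.018 + 0.080) = 0.33 / 0.098 = 3.3673
k* = 3.3673^(1/0.5) ≈ 11.3387
y* = (k*)^α = 11.3387^0.5 ≈ 3.3673
c* = (1 − s)·y* = (1 − 0.33) × 3.3673 ≈ 2.2561

c* = 2.26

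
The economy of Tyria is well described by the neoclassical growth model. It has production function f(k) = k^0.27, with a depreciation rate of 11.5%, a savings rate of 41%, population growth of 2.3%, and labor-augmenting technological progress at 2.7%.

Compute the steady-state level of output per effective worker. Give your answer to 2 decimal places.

At the steady state, Δk = 0, so s·k^α = (n + g + δ)·k.
Rearranging, k^(1−α) = s / (n + g + δ).
k^0.73 = 0.41 / (0.023 + 0.027 + 0.115) = 0.41 / 0.165 = 2.4848
k* = 2.4848^(1/0.73) ≈ 3.4793
y* = (k*)^α = 3.4793^0.27 ≈ 1.4002

y* = 1.40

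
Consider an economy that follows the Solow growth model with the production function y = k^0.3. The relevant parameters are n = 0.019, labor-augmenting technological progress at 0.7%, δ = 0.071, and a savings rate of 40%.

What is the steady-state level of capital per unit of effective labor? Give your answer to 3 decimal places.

k* = 7.568

In steady state, investment equals break-even investment: s·k^α = (n + g + δ)·k.
Rearranging, k^(1−α) = s / (n + g + δ).
k^0.7 = 0.40 / (0.019 + 0.007 + 0.071) = 0.40 / 0.097 = 4.1237
k* = 4.1237^(1/0.7) ≈ 7.5680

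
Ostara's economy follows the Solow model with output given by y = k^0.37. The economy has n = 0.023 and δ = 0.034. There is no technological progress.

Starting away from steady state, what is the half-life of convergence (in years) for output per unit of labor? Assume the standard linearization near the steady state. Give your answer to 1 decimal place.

about 19.3 years

Near the steady state the convergence rate is λ = (1 − α)(n + δ).
λ = (1 − 0.37) × 0.057 = 0.63 × 0.057 = 0.03591
Half-life = ln 2 / λ = 0.6931 / 0.03591 ≈ 19.30 years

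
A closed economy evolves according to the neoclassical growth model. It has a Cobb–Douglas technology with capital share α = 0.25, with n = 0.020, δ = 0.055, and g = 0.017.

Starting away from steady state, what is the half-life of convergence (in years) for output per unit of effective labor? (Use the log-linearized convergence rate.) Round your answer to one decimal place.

Near the steady state the convergence rate is λ = (1 − α)(n + g + δ).
λ = (1 − 0.25) × 0.092 = 0.75 × 0.092 = 0.0690
Half-life = ln 2 / λ = 0.6931 / 0.0690 ≈ 10.04 years

t_½ ≈ 10.0 years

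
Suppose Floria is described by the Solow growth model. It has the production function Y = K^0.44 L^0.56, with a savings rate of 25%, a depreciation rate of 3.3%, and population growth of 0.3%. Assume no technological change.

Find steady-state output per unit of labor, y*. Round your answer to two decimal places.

In steady state, investment equals break-even investment: s·k^α = (n + δ)·k.
Dividing both sides by k: k^(1−α) = s / (n + δ).
k^0.56 = 0.25 / (0.003 + 0.033) = 0.25 / 0.036 = 6.9444
k* = 6.9444^(1/0.56) ≈ 31.8360
y* = (k*)^α = 31.8360^0.44 ≈ 4.5844

y* ≈ 4.58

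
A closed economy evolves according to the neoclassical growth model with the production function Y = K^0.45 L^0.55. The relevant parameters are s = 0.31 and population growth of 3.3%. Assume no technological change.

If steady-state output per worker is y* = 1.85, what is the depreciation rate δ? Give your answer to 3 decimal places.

At the steady state, Δk = 0, so s·k^α = (n + δ)·k.
Since y* = [s/(n + δ)]^(α/(1−α)), we have s/(n + δ) = (y*)^((1−α)/α) = 1.85^1.2222 = 2.1210.
Therefore n + δ = s / 2.1210 = 0.31 / 2.1210 = 0.1462, so δ = 0.1462 − 0.033 = 0.1132.

δ ≈ 0.113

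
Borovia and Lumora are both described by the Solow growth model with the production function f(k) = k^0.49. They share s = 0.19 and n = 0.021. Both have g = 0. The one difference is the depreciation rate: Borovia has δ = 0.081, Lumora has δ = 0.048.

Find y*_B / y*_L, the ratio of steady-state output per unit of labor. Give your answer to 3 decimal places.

y*_B / y*_L ≈ 0.687

Steady-state y* = [s/(n + δ)]^(α/(1−α)), so the ratio is [ (s_B/(n + δ)_B) / (s_L/(n + δ)_L) ]^0.9608.
s_B/(n + δ)_B = 0.19/0.102 = 1.8627; s_L/(n + δ)_L = 0.19/0.069 = 2.7536.
Ratio = (1.8627/2.7536)^0.9608 = 0.6765^0.9608 ≈ 0.6869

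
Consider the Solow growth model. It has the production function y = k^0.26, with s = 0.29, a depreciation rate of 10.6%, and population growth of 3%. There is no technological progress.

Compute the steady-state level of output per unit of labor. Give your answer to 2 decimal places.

y* ≈ 1.30

Steady state requires s·f(k) = (n + δ)·k, i.e. s·k^α = (n + δ)·k.
Dividing both sides by k: k^(1−α) = s / (n + δ).
k^0.74 = 0.29 / (0.030 + 0.106) = 0.29 / 0.136 = 2.1324
k* = 2.1324^(1/0.74) ≈ 2.7824
y* = (k*)^α = 2.7824^0.26 ≈ 1.3048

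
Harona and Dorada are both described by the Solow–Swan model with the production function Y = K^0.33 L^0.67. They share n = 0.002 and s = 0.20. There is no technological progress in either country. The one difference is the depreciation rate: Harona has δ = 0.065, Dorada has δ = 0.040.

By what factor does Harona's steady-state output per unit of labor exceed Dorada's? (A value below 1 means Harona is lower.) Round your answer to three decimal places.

Steady-state y* = [s/(n + δ)]^(α/(1−α)), so the ratio is [ (s_H/(n + δ)_H) / (s_D/(n + δ)_D) ]^0.4925.
s_H/(n + δ)_H = 0.20/0.067 = 2.9851; s_D/(n + δ)_D = 0.20/0.042 = 4.7619.
Ratio = (2.9851/4.7619)^0.4925 = 0.6269^0.4925 ≈ 0.7945

y*_H / y*_D ≈ 0.795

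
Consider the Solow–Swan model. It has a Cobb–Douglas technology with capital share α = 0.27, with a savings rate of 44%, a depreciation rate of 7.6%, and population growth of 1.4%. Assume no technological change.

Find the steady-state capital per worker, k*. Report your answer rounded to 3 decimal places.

Steady state requires s·f(k) = (n + δ)·k, i.e. s·k^α = (n + δ)·k.
Rearranging, k^(1−α) = s / (n + δ).
k^0.73 = 0.44 / (0.014 + 0.076) = 0.44 / 0.090 = 4.8889
k* = 4.8889^(1/0.73) ≈ 8.7928

k* ≈ 8.793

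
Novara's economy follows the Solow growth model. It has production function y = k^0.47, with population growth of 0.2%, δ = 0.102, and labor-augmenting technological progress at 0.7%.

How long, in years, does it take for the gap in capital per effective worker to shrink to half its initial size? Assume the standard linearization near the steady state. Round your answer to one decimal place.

t_½ ≈ 11.8 years

Near the steady state the convergence rate is λ = (1 − α)(n + g + δ).
λ = (1 − 0.47) × 0.111 = 0.53 × 0.111 = 0.05883
Half-life = ln 2 / λ = 0.6931 / 0.05883 ≈ 11.78 years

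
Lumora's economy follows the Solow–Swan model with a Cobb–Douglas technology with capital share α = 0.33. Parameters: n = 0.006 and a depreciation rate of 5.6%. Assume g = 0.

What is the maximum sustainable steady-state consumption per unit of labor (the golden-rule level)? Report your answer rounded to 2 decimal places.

At the golden rule, f'(k) = n + δ, so α·k^(α−1) = n + δ and k_gold = (α/(n + δ))^(1/(1−α)).
k_gold = (0.33/0.062)^(1/0.67) = 5.3226^1.4925 ≈ 12.1266
c_gold = f(k_gold) − (n + δ)·k_gold = 2.2784 − 0.062×12.1266 ≈ 1.5266

c_gold ≈ 1.53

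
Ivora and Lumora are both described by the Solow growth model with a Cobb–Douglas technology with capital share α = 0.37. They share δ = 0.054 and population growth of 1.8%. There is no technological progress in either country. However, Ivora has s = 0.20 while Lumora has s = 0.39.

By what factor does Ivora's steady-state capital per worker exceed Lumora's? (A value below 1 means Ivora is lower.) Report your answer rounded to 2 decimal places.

Steady-state k* = [s/(n + δ)]^(1/(1−α)), so the ratio is [ (s_I/(n + δ)_I) / (s_L/(n + δ)_L) ]^1.5873.
s_I/(n + δ)_I = 0.20/0.072 = 2.7778; s_L/(n + δ)_L = 0.39/0.072 = 5.4167.
Ratio = (2.7778/5.4167)^1.5873 = 0.5128^1.5873 ≈ 0.3464

k*_I / k*_L ≈ 0.35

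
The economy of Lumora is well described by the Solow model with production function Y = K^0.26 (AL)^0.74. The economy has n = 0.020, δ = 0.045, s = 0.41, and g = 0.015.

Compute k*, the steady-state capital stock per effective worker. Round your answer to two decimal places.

At the steady state, Δk = 0, so s·k^α = (n + g + δ)·k.
Rearranging, k^(1−α) = s / (n + g + δ).
k^0.74 = 0.41 / (0.020 + 0.015 + 0.045) = 0.41 / 0.080 = 5.1250
k* = 5.1250^(1/0.74) ≈ 9.1001

k* = 9.10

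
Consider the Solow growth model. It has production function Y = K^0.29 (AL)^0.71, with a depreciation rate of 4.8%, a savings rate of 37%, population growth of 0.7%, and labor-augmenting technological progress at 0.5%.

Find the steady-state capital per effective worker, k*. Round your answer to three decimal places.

k* ≈ 12.964

Steady state requires s·f(k) = (n + g + δ)·k, i.e. s·k^α = (n + g + δ)·k.
Dividing both sides by k: k^(1−α) = s / (n + g + δ).
k^0.71 = 0.37 / (0.007 + 0.005 + 0.048) = 0.37 / 0.060 = 6.1667
k* = 6.1667^(1/0.71) ≈ 12.9643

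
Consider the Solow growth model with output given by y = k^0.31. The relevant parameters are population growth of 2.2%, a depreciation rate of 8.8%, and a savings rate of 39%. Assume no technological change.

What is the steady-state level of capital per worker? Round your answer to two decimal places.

At the steady state, Δk = 0, so s·k^α = (n + δ)·k.
Rearranging, k^(1−α) = s / (n + δ).
k^0.69 = 0.39 / (0.022 + 0.088) = 0.39 / 0.110 = 3.5455
k* = 3.5455^(1/0.69) ≈ 6.2609

k* = 6.26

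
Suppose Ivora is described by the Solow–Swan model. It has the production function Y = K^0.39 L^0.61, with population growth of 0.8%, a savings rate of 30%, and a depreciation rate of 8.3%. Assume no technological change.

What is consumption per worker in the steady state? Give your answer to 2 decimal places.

c* = 1.50

In steady state, investment equals break-even investment: s·k^α = (n + δ)·k.
Dividing both sides by k: k^(1−α) = s / (n + δ).
k^0.61 = 0.30 / (0.008 + 0.083) = 0.30 / 0.091 = 3.2967
k* = 3.2967^(1/0.61) ≈ 7.0682
y* = (k*)^α = 7.0682^0.39 ≈ 2.1440
c* = (1 − s)·y* = (1 − 0.30) × 2.1440 ≈ 1.5008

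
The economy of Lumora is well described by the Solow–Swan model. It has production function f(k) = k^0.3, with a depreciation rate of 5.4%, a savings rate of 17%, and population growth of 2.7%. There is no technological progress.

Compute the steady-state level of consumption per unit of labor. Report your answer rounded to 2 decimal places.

c* = 1.14

At the steady state, Δk = 0, so s·k^α = (n + δ)·k.
Dividing both sides by k: k^(1−α) = s / (n + δ).
k^0.7 = 0.17 / (0.027 + 0.054) = 0.17 / 0.081 = 2.0988
k* = 2.0988^(1/0.7) ≈ 2.8838
y* = (k*)^α = 2.8838^0.3 ≈ 1.3740
c* = (1 − s)·y* = (1 − 0.17) × 1.3740 ≈ 1.1404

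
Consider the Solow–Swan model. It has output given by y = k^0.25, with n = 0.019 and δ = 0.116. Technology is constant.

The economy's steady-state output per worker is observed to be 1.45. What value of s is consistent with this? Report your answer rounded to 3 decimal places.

Steady state requires s·f(k) = (n + δ)·k, i.e. s·k^α = (n + δ)·k.
Since y* = [s/(n + δ)]^(α/(1−α)), we have s/(n + δ) = (y*)^((1−α)/α) = 1.45^3 = 3.0486.
Therefore s = 3.0486 × (n + δ) = 3.0486 × 0.135 = 0.4116.

s ≈ 0.412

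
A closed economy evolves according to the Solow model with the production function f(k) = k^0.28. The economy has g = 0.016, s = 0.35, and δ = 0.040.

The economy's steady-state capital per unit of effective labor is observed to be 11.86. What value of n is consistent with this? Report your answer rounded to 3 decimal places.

At the steady state, Δk = 0, so s·k^α = (n + g + δ)·k.
So s / (n + g + δ) = (k*)^(1−α) = 11.86^0.72 = 5.9339.
Therefore n + g + δ = s / 5.9339 = 0.35 / 5.9339 = 0.0590, so n = 0.0590 − 0.056 = 0.0030.

n ≈ 0.003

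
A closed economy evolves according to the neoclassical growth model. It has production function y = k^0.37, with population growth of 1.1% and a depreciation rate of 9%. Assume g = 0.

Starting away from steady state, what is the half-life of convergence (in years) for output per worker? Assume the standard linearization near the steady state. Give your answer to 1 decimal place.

Near the steady state the convergence rate is λ = (1 − α)(n + δ).
λ = (1 − 0.37) × 0.101 = 0.63 × 0.101 = 0.06363
Half-life = ln 2 / λ = 0.6931 / 0.06363 ≈ 10.89 years

about 10.9 years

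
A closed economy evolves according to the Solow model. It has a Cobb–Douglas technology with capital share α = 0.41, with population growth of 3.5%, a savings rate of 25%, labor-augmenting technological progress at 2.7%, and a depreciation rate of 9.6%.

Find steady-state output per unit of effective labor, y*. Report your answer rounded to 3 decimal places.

Steady state requires s·f(k) = (n + g + δ)·k, i.e. s·k^α = (n + g + δ)·k.
Dividing both sides by k: k^(1−α) = s / (n + g + δ).
k^0.59 = 0.25 / (0.035 + 0.027 + 0.096) = 0.25 / 0.158 = 1.5823
k* = 1.5823^(1/0.59) ≈ 2.1766
y* = (k*)^α = 2.1766^0.41 ≈ 1.3756

y* = 1.376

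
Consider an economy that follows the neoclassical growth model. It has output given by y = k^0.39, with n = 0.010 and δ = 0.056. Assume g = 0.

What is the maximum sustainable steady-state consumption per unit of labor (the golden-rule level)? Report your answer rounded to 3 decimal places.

c_gold ≈ 1.899

At the golden rule, f'(k) = n + δ, so α·k^(α−1) = n + δ and k_gold = (α/(n + δ))^(1/(1−α)).
k_gold = (0.39/0.066)^(1/0.61) = 5.9091^1.6393 ≈ 18.3973
c_gold = f(k_gold) − (n + δ)·k_gold = 3.1135 − 0.066×18.3973 ≈ 1.8993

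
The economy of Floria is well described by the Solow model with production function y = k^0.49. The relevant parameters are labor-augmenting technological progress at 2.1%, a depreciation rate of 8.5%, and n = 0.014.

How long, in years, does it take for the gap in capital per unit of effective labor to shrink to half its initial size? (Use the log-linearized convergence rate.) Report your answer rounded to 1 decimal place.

half-life ≈ 11.3 years

Near the steady state the convergence rate is λ = (1 − α)(n + g + δ).
λ = (1 − 0.49) × 0.120 = 0.51 × 0.120 = 0.0612
Half-life = ln 2 / λ = 0.6931 / 0.0612 ≈ 11.33 years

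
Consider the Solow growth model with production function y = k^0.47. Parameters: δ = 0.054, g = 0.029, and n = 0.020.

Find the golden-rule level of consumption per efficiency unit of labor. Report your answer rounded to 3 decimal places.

At the golden rule, f'(k) = n + g + δ, so α·k^(α−1) = n + g + δ and k_gold = (α/(n + g + δ))^(1/(1−α)).
k_gold = (0.47/0.103)^(1/0.53) = 4.5631^1.8868 ≈ 17.5344
c_gold = f(k_gold) − (n + g + δ)·k_gold = 3.8426 − 0.103×17.5344 ≈ 2.0366

c_gold ≈ 2.037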